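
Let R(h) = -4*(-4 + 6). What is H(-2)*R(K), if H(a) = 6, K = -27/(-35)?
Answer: -48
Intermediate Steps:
K = 27/35 (K = -27*(-1/35) = 27/35 ≈ 0.77143)
R(h) = -8 (R(h) = -4*2 = -8)
H(-2)*R(K) = 6*(-8) = -48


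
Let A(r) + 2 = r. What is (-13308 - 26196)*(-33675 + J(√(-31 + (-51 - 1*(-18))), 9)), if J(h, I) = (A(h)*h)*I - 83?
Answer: 1356330336 + 5688576*I ≈ 1.3563e+9 + 5.6886e+6*I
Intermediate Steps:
A(r) = -2 + r
J(h, I) = -83 + I*h*(-2 + h) (J(h, I) = ((-2 + h)*h)*I - 83 = (h*(-2 + h))*I - 83 = I*h*(-2 + h) - 83 = -83 + I*h*(-2 + h))
(-13308 - 26196)*(-33675 + J(√(-31 + (-51 - 1*(-18))), 9)) = (-13308 - 26196)*(-33675 + (-83 + 9*√(-31 + (-51 - 1*(-18)))*(-2 + √(-31 + (-51 - 1*(-18)))))) = -39504*(-33675 + (-83 + 9*√(-31 + (-51 + 18))*(-2 + √(-31 + (-51 + 18))))) = -39504*(-33675 + (-83 + 9*√(-31 - 33)*(-2 + √(-31 - 33)))) = -39504*(-33675 + (-83 + 9*√(-64)*(-2 + √(-64)))) = -39504*(-33675 + (-83 + 9*(8*I)*(-2 + 8*I))) = -39504*(-33675 + (-83 + 72*I*(-2 + 8*I))) = -39504*(-33758 + 72*I*(-2 + 8*I)) = 1333576032 - 2844288*I*(-2 + 8*I)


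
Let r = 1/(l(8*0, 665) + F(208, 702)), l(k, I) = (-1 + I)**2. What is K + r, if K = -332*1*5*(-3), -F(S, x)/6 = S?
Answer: 2189447041/439648 ≈ 4980.0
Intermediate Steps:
F(S, x) = -6*S
r = 1/439648 (r = 1/((-1 + 665)**2 - 6*208) = 1/(664**2 - 1248) = 1/(440896 - 1248) = 1/439648 ≈ 2.2745e-6)
K = 4980 (K = -1660*(-3) = -332*(-15) = 4980)
K + r = 4980 + 1/439648 = 2189447041/439648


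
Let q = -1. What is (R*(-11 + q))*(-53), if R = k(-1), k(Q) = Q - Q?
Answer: 0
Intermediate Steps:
k(Q) = 0
R = 0
(R*(-11 + q))*(-53) = (0*(-11 - 1))*(-53) = (0*(-12))*(-53) = 0*(-53) = 0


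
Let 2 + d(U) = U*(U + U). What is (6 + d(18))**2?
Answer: 425104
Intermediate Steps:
d(U) = -2 + 2*U**2 (d(U) = -2 + U*(U + U) = -2 + U*(2*U) = -2 + 2*U**2)
(6 + d(18))**2 = (6 + (-2 + 2*18**2))**2 = (6 + (-2 + 2*324))**2 = (6 + (-2 + 648))**2 = (6 + 646)**2 = 652**2 = 425104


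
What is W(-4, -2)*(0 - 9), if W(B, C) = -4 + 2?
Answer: 18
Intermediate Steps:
W(B, C) = -2
W(-4, -2)*(0 - 9) = -2*(0 - 9) = -2*(-9) = 18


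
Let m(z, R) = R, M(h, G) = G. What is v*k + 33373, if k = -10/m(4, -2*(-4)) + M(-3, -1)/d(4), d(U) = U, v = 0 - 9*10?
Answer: 33508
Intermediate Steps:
v = -90 (v = 0 - 90 = -90)
k = -3/2 (k = -10/((-2*(-4))) - 1/4 = -10/8 - 1*1/4 = -10*1/8 - 1/4 = -5/4 - 1/4 = -3/2 ≈ -1.5000)
v*k + 33373 = -90*(-3/2) + 33373 = 135 + 33373 = 33508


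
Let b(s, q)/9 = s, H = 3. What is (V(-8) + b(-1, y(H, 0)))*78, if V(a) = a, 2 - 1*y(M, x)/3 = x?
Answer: -1326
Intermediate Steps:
y(M, x) = 6 - 3*x
b(s, q) = 9*s
(V(-8) + b(-1, y(H, 0)))*78 = (-8 + 9*(-1))*78 = (-8 - 9)*78 = -17*78 = -1326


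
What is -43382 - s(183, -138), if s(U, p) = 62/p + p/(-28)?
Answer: -41911339/966 ≈ -43387.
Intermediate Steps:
s(U, p) = 62/p - p/28 (s(U, p) = 62/p + p*(-1/28) = 62/p - p/28)
-43382 - s(183, -138) = -43382 - (62/(-138) - 1/28*(-138)) = -43382 - (62*(-1/138) + 69/14) = -43382 - (-31/69 + 69/14) = -43382 - 1*4327/966 = -43382 - 4327/966 = -41911339/966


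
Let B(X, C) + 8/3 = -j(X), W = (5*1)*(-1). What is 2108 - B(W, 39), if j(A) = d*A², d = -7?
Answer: 5807/3 ≈ 1935.7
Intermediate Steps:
j(A) = -7*A²
W = -5 (W = 5*(-1) = -5)
B(X, C) = -8/3 + 7*X² (B(X, C) = -8/3 - (-7)*X² = -8/3 + 7*X²)
2108 - B(W, 39) = 2108 - (-8/3 + 7*(-5)²) = 2108 - (-8/3 + 7*25) = 2108 - (-8/3 + 175) = 2108 - 1*517/3 = 2108 - 517/3 = 5807/3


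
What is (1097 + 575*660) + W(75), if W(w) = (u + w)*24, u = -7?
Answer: 382229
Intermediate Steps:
W(w) = -168 + 24*w (W(w) = (-7 + w)*24 = -168 + 24*w)
(1097 + 575*660) + W(75) = (1097 + 575*660) + (-168 + 24*75) = (1097 + 379500) + (-168 + 1800) = 380597 + 1632 = 382229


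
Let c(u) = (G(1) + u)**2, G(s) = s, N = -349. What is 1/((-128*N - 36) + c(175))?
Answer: 1/75612 ≈ 1.3225e-5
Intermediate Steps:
c(u) = (1 + u)**2
1/((-128*N - 36) + c(175)) = 1/((-128*(-349) - 36) + (1 + 175)**2) = 1/((44672 - 36) + 176**2) = 1/(44636 + 30976) = 1/75612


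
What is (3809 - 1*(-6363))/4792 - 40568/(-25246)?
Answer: 56400521/15122354 ≈ 3.7296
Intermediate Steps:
(3809 - 1*(-6363))/4792 - 40568/(-25246) = (3809 + 6363)*(1/4792) - 40568*(-1/25246) = 10172*(1/4792) + 20284/12623 = 2543/1198 + 20284/12623 = 56400521/15122354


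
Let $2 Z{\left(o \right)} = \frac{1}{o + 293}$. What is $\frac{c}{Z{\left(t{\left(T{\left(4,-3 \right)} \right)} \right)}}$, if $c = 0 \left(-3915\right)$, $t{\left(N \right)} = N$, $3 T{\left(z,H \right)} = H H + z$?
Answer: $0$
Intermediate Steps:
$T{\left(z,H \right)} = \frac{z}{3} + \frac{H^{2}}{3}$ ($T{\left(z,H \right)} = \frac{H H + z}{3} = \frac{H^{2} + z}{3} = \frac{z + H^{2}}{3} = \frac{z}{3} + \frac{H^{2}}{3}$)
$c = 0$
$Z{\left(o \right)} = \frac{1}{2 \left(293 + o\right)}$ ($Z{\left(o \right)} = \frac{1}{2 \left(o + 293\right)} = \frac{1}{2 \left(293 + o\right)}$)
$\frac{c}{Z{\left(t{\left(T{\left(4,-3 \right)} \right)} \right)}} = \frac{0}{\frac{1}{2} \frac{1}{293 + \left(\frac{1}{3} \cdot 4 + \frac{\left(-3\right)^{2}}{3}\right)}} = \frac{0}{\frac{1}{2} \frac{1}{293 + \left(\frac{4}{3} + \frac{1}{3} \cdot 9\right)}} = \frac{0}{\frac{1}{2} \frac{1}{293 + \left(\frac{4}{3} + 3\right)}} = \frac{0}{\frac{1}{2} \frac{1}{293 + \frac{13}{3}}} = \frac{0}{\frac{1}{2} \frac{1}{\frac{892}{3}}} = \frac{0}{\frac{1}{2} \cdot \frac{3}{892}} = \frac{0}{\frac{3}{1784}} = 0 \cdot \frac{1784}{3} = 0$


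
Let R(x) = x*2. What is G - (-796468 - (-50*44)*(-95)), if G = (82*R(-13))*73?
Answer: 849832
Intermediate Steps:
R(x) = 2*x
G = -155636 (G = (82*(2*(-13)))*73 = (82*(-26))*73 = -2132*73 = -155636)
G - (-796468 - (-50*44)*(-95)) = -155636 - (-796468 - (-50*44)*(-95)) = -155636 - (-796468 - (-2200)*(-95)) = -155636 - (-796468 - 1*209000) = -155636 - (-796468 - 209000) = -155636 - 1*(-1005468) = -155636 + 1005468 = 849832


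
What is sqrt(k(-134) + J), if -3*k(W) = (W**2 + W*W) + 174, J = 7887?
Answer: 5*I*sqrt(1491)/3 ≈ 64.356*I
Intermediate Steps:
k(W) = -58 - 2*W**2/3 (k(W) = -((W**2 + W*W) + 174)/3 = -((W**2 + W**2) + 174)/3 = -(2*W**2 + 174)/3 = -(174 + 2*W**2)/3 = -58 - 2*W**2/3)
sqrt(k(-134) + J) = sqrt((-58 - 2/3*(-134)**2) + 7887) = sqrt((-58 - 2/3*17956) + 7887) = sqrt((-58 - 35912/3) + 7887) = sqrt(-36086/3 + 7887) = sqrt(-12425/3) = 5*I*sqrt(1491)/3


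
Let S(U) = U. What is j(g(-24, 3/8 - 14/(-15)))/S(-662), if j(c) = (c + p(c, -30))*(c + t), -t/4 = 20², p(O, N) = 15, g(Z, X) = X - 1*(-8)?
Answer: 556805711/9532800 ≈ 58.409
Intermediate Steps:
g(Z, X) = 8 + X (g(Z, X) = X + 8 = 8 + X)
t = -1600 (t = -4*20² = -4*400 = -1600)
j(c) = (-1600 + c)*(15 + c) (j(c) = (c + 15)*(c - 1600) = (15 + c)*(-1600 + c) = (-1600 + c)*(15 + c))
j(g(-24, 3/8 - 14/(-15)))/S(-662) = (-24000 + (8 + (3/8 - 14/(-15)))² - 1585*(8 + (3/8 - 14/(-15))))/(-662) = (-24000 + (8 + (3*(⅛) - 14*(-1/15)))² - 1585*(8 + (3*(⅛) - 14*(-1/15))))*(-1/662) = (-24000 + (8 + (3/8 + 14/15))² - 1585*(8 + (3/8 + 14/15)))*(-1/662) = (-24000 + (8 + 157/120)² - 1585*(8 + 157/120))*(-1/662) = (-24000 + (1117/120)² - 1585*1117/120)*(-1/662) = (-24000 + 1247689/14400 - 354089/24)*(-1/662) = -556805711/14400*(-1/662) = 556805711/9532800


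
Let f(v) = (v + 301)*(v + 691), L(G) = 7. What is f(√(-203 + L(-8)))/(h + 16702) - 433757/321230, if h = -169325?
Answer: -132951282461/49027086290 - 13888*I/152623 ≈ -2.7118 - 0.090995*I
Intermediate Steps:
f(v) = (301 + v)*(691 + v)
f(√(-203 + L(-8)))/(h + 16702) - 433757/321230 = (207991 + (√(-203 + 7))² + 992*√(-203 + 7))/(-169325 + 16702) - 433757/321230 = (207991 + (√(-196))² + 992*√(-196))/(-152623) - 433757*1/321230 = (207991 + (14*I)² + 992*(14*I))*(-1/152623) - 433757/321230 = (207991 - 196 + 13888*I)*(-1/152623) - 433757/321230 = (207795 + 13888*I)*(-1/152623) - 433757/321230 = (-207795/152623 - 13888*I/152623) - 433757/321230 = -132951282461/49027086290 - 13888*I/152623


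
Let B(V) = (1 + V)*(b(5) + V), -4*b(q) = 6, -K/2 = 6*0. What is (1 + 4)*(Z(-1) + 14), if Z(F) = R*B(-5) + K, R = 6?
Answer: 850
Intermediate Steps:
K = 0 (K = -12*0 = -2*0 = 0)
b(q) = -3/2 (b(q) = -¼*6 = -3/2)
B(V) = (1 + V)*(-3/2 + V)
Z(F) = 156 (Z(F) = 6*(-3/2 + (-5)² - ½*(-5)) + 0 = 6*(-3/2 + 25 + 5/2) + 0 = 6*26 + 0 = 156 + 0 = 156)
(1 + 4)*(Z(-1) + 14) = (1 + 4)*(156 + 14) = 5*170 = 850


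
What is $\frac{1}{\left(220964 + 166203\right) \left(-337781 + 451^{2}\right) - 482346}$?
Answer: $- \frac{1}{52027983806} \approx -1.922 \cdot 10^{-11}$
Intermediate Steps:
$\frac{1}{\left(220964 + 166203\right) \left(-337781 + 451^{2}\right) - 482346} = \frac{1}{387167 \left(-337781 + 203401\right) - 482346} = \frac{1}{387167 \left(-134380\right) - 482346} = \frac{1}{-52027501460 - 482346} = \frac{1}{-52027983806} = - \frac{1}{52027983806}$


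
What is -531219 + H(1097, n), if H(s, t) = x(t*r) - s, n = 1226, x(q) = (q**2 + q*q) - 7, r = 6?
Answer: 107689149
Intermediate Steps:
x(q) = -7 + 2*q**2 (x(q) = (q**2 + q**2) - 7 = 2*q**2 - 7 = -7 + 2*q**2)
H(s, t) = -7 - s + 72*t**2 (H(s, t) = (-7 + 2*(t*6)**2) - s = (-7 + 2*(6*t)**2) - s = (-7 + 2*(36*t**2)) - s = (-7 + 72*t**2) - s = -7 - s + 72*t**2)
-531219 + H(1097, n) = -531219 + (-7 - 1*1097 + 72*1226**2) = -531219 + (-7 - 1097 + 72*1503076) = -531219 + (-7 - 1097 + 108221472) = -531219 + 108220368 = 107689149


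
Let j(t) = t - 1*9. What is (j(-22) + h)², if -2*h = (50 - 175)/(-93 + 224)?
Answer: 63952009/68644 ≈ 931.65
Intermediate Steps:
j(t) = -9 + t (j(t) = t - 9 = -9 + t)
h = 125/262 (h = -(50 - 175)/(2*(-93 + 224)) = -(-125)/(2*131) = -½*(-125/131) = 125/262 ≈ 0.47710)
(j(-22) + h)² = ((-9 - 22) + 125/262)² = (-31 + 125/262)² = (-7997/262)² = 63952009/68644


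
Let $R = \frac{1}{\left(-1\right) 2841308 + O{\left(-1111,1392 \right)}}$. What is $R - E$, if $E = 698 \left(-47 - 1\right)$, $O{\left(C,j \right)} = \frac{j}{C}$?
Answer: $\frac{105761895207209}{3156694580} \approx 33504.0$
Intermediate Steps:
$E = -33504$ ($E = 698 \left(-48\right) = -33504$)
$R = - \frac{1111}{3156694580}$ ($R = \frac{1}{\left(-1\right) 2841308 + \frac{1392}{-1111}} = \frac{1}{-2841308 + 1392 \left(- \frac{1}{1111}\right)} = \frac{1}{-2841308 - \frac{1392}{1111}} = \frac{1}{- \frac{3156694580}{1111}} = - \frac{1111}{3156694580} \approx -3.5195 \cdot 10^{-7}$)
$R - E = - \frac{1111}{3156694580} - -33504 = - \frac{1111}{3156694580} + 33504 = \frac{105761895207209}{3156694580}$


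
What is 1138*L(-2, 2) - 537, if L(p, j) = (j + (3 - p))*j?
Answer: 15395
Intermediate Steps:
L(p, j) = j*(3 + j - p) (L(p, j) = (3 + j - p)*j = j*(3 + j - p))
1138*L(-2, 2) - 537 = 1138*(2*(3 + 2 - 1*(-2))) - 537 = 1138*(2*(3 + 2 + 2)) - 537 = 1138*(2*7) - 537 = 1138*14 - 537 = 15932 - 537 = 15395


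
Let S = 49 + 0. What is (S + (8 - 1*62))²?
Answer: 25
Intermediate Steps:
S = 49
(S + (8 - 1*62))² = (49 + (8 - 1*62))² = (49 + (8 - 62))² = (49 - 54)² = (-5)² = 25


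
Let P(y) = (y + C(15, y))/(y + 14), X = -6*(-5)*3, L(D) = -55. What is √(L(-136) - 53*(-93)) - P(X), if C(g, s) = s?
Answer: -45/26 + √4874 ≈ 68.083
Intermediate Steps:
X = 90 (X = 30*3 = 90)
P(y) = 2*y/(14 + y) (P(y) = (y + y)/(y + 14) = (2*y)/(14 + y) = 2*y/(14 + y))
√(L(-136) - 53*(-93)) - P(X) = √(-55 - 53*(-93)) - 2*90/(14 + 90) = √(-55 + 4929) - 2*90/104 = √4874 - 2*90/104 = √4874 - 1*45/26 = √4874 - 45/26 = -45/26 + √4874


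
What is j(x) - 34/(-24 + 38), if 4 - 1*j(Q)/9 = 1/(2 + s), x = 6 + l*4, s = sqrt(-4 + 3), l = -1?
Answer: 1049/35 + 9*I/5 ≈ 29.971 + 1.8*I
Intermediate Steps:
s = I (s = sqrt(-1) = I ≈ 1.0*I)
x = 2 (x = 6 - 1*4 = 6 - 4 = 2)
j(Q) = 36 - 9*(2 - I)/5
j(x) - 34/(-24 + 38) = (162/5 + 9*I/5) - 34/(-24 + 38) = (162/5 + 9*I/5) - 34/14 = (162/5 + 9*I/5) + (1/14)*(-34) = (162/5 + 9*I/5) - 17/7 = 1049/35 + 9*I/5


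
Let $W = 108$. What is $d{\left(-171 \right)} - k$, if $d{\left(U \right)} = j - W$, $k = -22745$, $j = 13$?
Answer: $22650$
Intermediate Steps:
$d{\left(U \right)} = -95$ ($d{\left(U \right)} = 13 - 108 = -95$)
$d{\left(-171 \right)} - k = -95 - -22745 = -95 + 22745 = 22650$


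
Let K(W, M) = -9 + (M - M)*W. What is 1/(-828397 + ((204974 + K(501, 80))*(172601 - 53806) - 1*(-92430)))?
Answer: 1/24348081208 ≈ 4.1071e-11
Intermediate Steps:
K(W, M) = -9 (K(W, M) = -9 + 0*W = -9 + 0 = -9)
1/(-828397 + ((204974 + K(501, 80))*(172601 - 53806) - 1*(-92430))) = 1/(-828397 + ((204974 - 9)*(172601 - 53806) - 1*(-92430))) = 1/(-828397 + (204965*118795 + 92430)) = 1/(-828397 + (24348817175 + 92430)) = 1/(-828397 + 24348909605) = 1/24348081208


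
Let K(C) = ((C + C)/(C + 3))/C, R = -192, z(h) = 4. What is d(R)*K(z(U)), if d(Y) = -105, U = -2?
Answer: -30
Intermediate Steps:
K(C) = 2/(3 + C) (K(C) = ((2*C)/(3 + C))/C = (2*C/(3 + C))/C = 2/(3 + C))
d(R)*K(z(U)) = -210/(3 + 4) = -210/7 = -105*2/7 = -30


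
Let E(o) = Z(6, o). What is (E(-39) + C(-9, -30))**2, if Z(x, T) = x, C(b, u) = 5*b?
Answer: 1521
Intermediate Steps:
E(o) = 6
(E(-39) + C(-9, -30))**2 = (6 + 5*(-9))**2 = (6 - 45)**2 = (-39)**2 = 1521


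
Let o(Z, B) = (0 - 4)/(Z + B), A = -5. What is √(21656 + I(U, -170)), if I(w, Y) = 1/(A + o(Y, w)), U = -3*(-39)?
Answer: √163912727/87 ≈ 147.16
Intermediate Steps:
o(Z, B) = -4/(B + Z)
U = 117
I(w, Y) = 1/(-5 - 4/(Y + w)) (I(w, Y) = 1/(-5 - 4/(w + Y)) = 1/(-5 - 4/(Y + w)))
√(21656 + I(U, -170)) = √(21656 + (-1*(-170) - 1*117)/(4 + 5*(-170) + 5*117)) = √(21656 + (170 - 117)/(4 - 850 + 585)) = √(21656 + 53/(-261)) = √(21656 - 1/261*53) = √(21656 - 53/261) = √(5652163/261) = √163912727/87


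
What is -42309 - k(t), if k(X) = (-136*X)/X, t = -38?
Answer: -42173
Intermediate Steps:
k(X) = -136
-42309 - k(t) = -42309 - 1*(-136) = -42309 + 136 = -42173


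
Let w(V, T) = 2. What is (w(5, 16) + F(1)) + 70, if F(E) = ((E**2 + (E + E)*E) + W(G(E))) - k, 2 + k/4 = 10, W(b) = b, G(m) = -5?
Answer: 38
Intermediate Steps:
k = 32 (k = -8 + 4*10 = -8 + 40 = 32)
F(E) = -37 + 3*E**2 (F(E) = ((E**2 + (E + E)*E) - 5) - 1*32 = ((E**2 + (2*E)*E) - 5) - 32 = ((E**2 + 2*E**2) - 5) - 32 = (3*E**2 - 5) - 32 = (-5 + 3*E**2) - 32 = -37 + 3*E**2)
(w(5, 16) + F(1)) + 70 = (2 + (-37 + 3*1**2)) + 70 = (2 + (-37 + 3*1)) + 70 = (2 + (-37 + 3)) + 70 = (2 - 34) + 70 = -32 + 70 = 38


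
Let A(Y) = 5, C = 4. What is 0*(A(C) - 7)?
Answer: 0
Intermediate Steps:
0*(A(C) - 7) = 0*(5 - 7) = 0*(-2) = 0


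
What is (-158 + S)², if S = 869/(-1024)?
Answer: 26458600921/1048576 ≈ 25233.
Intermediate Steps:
S = -869/1024 (S = 869*(-1/1024) = -869/1024 ≈ -0.84863)
(-158 + S)² = (-158 - 869/1024)² = (-162661/1024)² = 26458600921/1048576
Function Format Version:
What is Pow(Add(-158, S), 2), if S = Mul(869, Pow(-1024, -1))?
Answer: Rational(26458600921, 1048576) ≈ 25233.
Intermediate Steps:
S = Rational(-869, 1024) (S = Mul(869, Rational(-1, 1024)) = Rational(-869, 1024) ≈ -0.84863)
Pow(Add(-158, S), 2) = Pow(Add(-158, Rational(-869, 1024)), 2) = Pow(Rational(-162661, 1024), 2) = Rational(26458600921, 1048576)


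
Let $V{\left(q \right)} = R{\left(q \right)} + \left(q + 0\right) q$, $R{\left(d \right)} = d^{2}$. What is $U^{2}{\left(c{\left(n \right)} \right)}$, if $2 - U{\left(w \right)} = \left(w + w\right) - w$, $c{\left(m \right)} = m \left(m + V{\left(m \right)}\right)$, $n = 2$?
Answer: $324$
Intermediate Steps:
$V{\left(q \right)} = 2 q^{2}$ ($V{\left(q \right)} = q^{2} + \left(q + 0\right) q = q^{2} + q q = q^{2} + q^{2} = 2 q^{2}$)
$c{\left(m \right)} = m \left(m + 2 m^{2}\right)$
$U{\left(w \right)} = 2 - w$ ($U{\left(w \right)} = 2 - \left(\left(w + w\right) - w\right) = 2 - \left(2 w - w\right) = 2 - w$)
$U^{2}{\left(c{\left(n \right)} \right)} = \left(2 - 2^{2} \left(1 + 2 \cdot 2\right)\right)^{2} = \left(2 - 4 \left(1 + 4\right)\right)^{2} = \left(2 - 4 \cdot 5\right)^{2} = \left(2 - 20\right)^{2} = \left(-18\right)^{2} = 324$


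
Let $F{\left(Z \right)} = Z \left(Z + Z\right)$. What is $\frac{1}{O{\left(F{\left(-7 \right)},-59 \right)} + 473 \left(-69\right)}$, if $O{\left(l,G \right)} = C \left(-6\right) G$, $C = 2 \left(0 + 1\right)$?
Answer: $- \frac{1}{31929} \approx -3.132 \cdot 10^{-5}$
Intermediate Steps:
$F{\left(Z \right)} = 2 Z^{2}$ ($F{\left(Z \right)} = Z 2 Z = 2 Z^{2}$)
$C = 2$ ($C = 2 \cdot 1 = 2$)
$O{\left(l,G \right)} = - 12 G$ ($O{\left(l,G \right)} = 2 \left(-6\right) G = - 12 G$)
$\frac{1}{O{\left(F{\left(-7 \right)},-59 \right)} + 473 \left(-69\right)} = \frac{1}{\left(-12\right) \left(-59\right) + 473 \left(-69\right)} = \frac{1}{708 - 32637} = \frac{1}{-31929} = - \frac{1}{31929}$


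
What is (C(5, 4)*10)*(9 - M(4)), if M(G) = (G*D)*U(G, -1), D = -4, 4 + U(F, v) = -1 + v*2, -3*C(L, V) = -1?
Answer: -1030/3 ≈ -343.33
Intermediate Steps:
C(L, V) = ⅓ (C(L, V) = -⅓*(-1) = ⅓)
U(F, v) = -5 + 2*v (U(F, v) = -4 + (-1 + v*2) = -4 + (-1 + 2*v) = -5 + 2*v)
M(G) = 28*G (M(G) = (G*(-4))*(-5 + 2*(-1)) = (-4*G)*(-5 - 2) = -4*G*(-7) = 28*G)
(C(5, 4)*10)*(9 - M(4)) = ((⅓)*10)*(9 - 28*4) = 10*(9 - 1*112)/3 = 10*(9 - 112)/3 = (10/3)*(-103) = -1030/3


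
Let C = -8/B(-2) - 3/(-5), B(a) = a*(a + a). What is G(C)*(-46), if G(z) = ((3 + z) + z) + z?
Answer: -414/5 ≈ -82.800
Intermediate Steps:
B(a) = 2*a² (B(a) = a*(2*a) = 2*a²)
C = -⅖ (C = -8/(2*(-2)²) - 3/(-5) = -8/(2*4) - 3*(-⅕) = -8/8 + ⅗ = -8*⅛ + ⅗ = -1 + ⅗ = -⅖ ≈ -0.40000)
G(z) = 3 + 3*z (G(z) = (3 + 2*z) + z = 3 + 3*z)
G(C)*(-46) = (3 + 3*(-⅖))*(-46) = (3 - 6/5)*(-46) = (9/5)*(-46) = -414/5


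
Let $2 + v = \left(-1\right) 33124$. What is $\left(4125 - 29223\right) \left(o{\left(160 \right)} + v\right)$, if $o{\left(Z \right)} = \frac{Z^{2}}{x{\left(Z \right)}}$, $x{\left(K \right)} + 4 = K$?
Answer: $\frac{10754610124}{13} \approx 8.2728 \cdot 10^{8}$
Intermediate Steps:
$x{\left(K \right)} = -4 + K$
$v = -33126$ ($v = -2 - 33124 = -33126$)
$o{\left(Z \right)} = \frac{Z^{2}}{-4 + Z}$
$\left(4125 - 29223\right) \left(o{\left(160 \right)} + v\right) = \left(4125 - 29223\right) \left(\frac{160^{2}}{-4 + 160} - 33126\right) = - 25098 \left(\frac{25600}{156} - 33126\right) = - 25098 \left(25600 \cdot \frac{1}{156} - 33126\right) = - 25098 \left(\frac{6400}{39} - 33126\right) = \left(-25098\right) \left(- \frac{1285514}{39}\right) = \frac{10754610124}{13}$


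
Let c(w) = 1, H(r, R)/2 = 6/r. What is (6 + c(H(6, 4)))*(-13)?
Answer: -91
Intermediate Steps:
H(r, R) = 12/r (H(r, R) = 2*(6/r) = 12/r)
(6 + c(H(6, 4)))*(-13) = (6 + 1)*(-13) = 7*(-13) = -91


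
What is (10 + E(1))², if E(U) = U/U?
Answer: 121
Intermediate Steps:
E(U) = 1
(10 + E(1))² = (10 + 1)² = 11² = 121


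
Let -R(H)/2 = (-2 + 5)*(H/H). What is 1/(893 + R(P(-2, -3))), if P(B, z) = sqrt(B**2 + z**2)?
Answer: 1/887 ≈ 0.0011274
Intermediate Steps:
R(H) = -6 (R(H) = -2*(-2 + 5)*H/H = -6)
1/(893 + R(P(-2, -3))) = 1/(893 - 6) = 1/887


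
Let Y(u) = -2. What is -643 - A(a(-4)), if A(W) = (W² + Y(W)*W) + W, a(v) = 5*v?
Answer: -1063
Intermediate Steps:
A(W) = W² - W (A(W) = (W² - 2*W) + W = W² - W)
-643 - A(a(-4)) = -643 - 5*(-4)*(-1 + 5*(-4)) = -643 - (-20)*(-1 - 20) = -643 - (-20)*(-21) = -643 - 1*420 = -643 - 420 = -1063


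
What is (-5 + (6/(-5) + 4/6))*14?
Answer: -1162/15 ≈ -77.467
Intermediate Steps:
(-5 + (6/(-5) + 4/6))*14 = (-5 + (6*(-⅕) + 4*(⅙)))*14 = (-5 + (-6/5 + ⅔))*14 = (-5 - 8/15)*14 = -83/15*14 = -1162/15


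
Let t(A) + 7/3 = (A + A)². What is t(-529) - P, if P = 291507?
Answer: 2483564/3 ≈ 8.2786e+5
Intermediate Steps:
t(A) = -7/3 + 4*A² (t(A) = -7/3 + (A + A)² = -7/3 + (2*A)² = -7/3 + 4*A²)
t(-529) - P = (-7/3 + 4*(-529)²) - 1*291507 = (-7/3 + 4*279841) - 291507 = (-7/3 + 1119364) - 291507 = 3358085/3 - 291507 = 2483564/3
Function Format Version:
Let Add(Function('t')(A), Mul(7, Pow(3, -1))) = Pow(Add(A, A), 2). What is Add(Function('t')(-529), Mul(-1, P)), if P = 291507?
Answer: Rational(2483564, 3) ≈ 8.2786e+5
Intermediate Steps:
Function('t')(A) = Add(Rational(-7, 3), Mul(4, Pow(A, 2))) (Function('t')(A) = Add(Rational(-7, 3), Pow(Add(A, A), 2)) = Add(Rational(-7, 3), Pow(Mul(2, A), 2)) = Add(Rational(-7, 3), Mul(4, Pow(A, 2))))
Add(Function('t')(-529), Mul(-1, P)) = Add(Add(Rational(-7, 3), Mul(4, Pow(-529, 2))), Mul(-1, 291507)) = Add(Add(Rational(-7, 3), Mul(4, 279841)), -291507) = Add(Add(Rational(-7, 3), 1119364), -291507) = Add(Rational(3358085, 3), -291507) = Rational(2483564, 3)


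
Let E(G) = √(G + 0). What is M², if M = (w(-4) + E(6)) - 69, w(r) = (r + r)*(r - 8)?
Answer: 735 + 54*√6 ≈ 867.27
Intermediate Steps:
w(r) = 2*r*(-8 + r) (w(r) = (2*r)*(-8 + r) = 2*r*(-8 + r))
E(G) = √G
M = 27 + √6 (M = (2*(-4)*(-8 - 4) + √6) - 69 = (2*(-4)*(-12) + √6) - 69 = (96 + √6) - 69 = 27 + √6 ≈ 29.449)
M² = (27 + √6)²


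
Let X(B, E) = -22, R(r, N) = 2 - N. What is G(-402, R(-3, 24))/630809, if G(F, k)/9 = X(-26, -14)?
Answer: -198/630809 ≈ -0.00031388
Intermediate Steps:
G(F, k) = -198 (G(F, k) = 9*(-22) = -198)
G(-402, R(-3, 24))/630809 = -198/630809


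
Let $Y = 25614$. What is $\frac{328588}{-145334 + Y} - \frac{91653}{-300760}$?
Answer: $- \frac{30086791}{12331160} \approx -2.4399$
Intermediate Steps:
$\frac{328588}{-145334 + Y} - \frac{91653}{-300760} = \frac{328588}{-145334 + 25614} - \frac{91653}{-300760} = \frac{328588}{-119720} - - \frac{91653}{300760} = 328588 \left(- \frac{1}{119720}\right) + \frac{91653}{300760} = - \frac{82147}{29930} + \frac{91653}{300760} = - \frac{30086791}{12331160}$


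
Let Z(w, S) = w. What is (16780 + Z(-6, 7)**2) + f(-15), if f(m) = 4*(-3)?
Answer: 16804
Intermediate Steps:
f(m) = -12
(16780 + Z(-6, 7)**2) + f(-15) = (16780 + (-6)**2) - 12 = (16780 + 36) - 12 = 16816 - 12 = 16804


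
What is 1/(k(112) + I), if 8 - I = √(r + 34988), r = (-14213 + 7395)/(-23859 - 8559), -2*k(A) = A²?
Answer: -101533176/635436690563 + 3*√1021390145701/635436690563 ≈ -0.00015501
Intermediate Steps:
k(A) = -A²/2
r = 3409/16209 (r = -6818/(-32418) = -6818*(-1/32418) = 3409/16209 ≈ 0.21032)
I = 8 - √1021390145701/5403 (I = 8 - √(3409/16209 + 34988) = 8 - √(567123901/16209) = 8 - √1021390145701/5403 ≈ -179.05)
1/(k(112) + I) = 1/(-½*112² + (8 - √1021390145701/5403)) = 1/(-½*12544 + (8 - √1021390145701/5403)) = 1/(-6272 + (8 - √1021390145701/5403)) = 1/(-6264 - √1021390145701/5403)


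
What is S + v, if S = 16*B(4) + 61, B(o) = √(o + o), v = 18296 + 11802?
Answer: 30159 + 32*√2 ≈ 30204.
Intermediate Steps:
v = 30098
B(o) = √2*√o (B(o) = √(2*o) = √2*√o)
S = 61 + 32*√2 (S = 16*(√2*√4) + 61 = 16*(√2*2) + 61 = 16*(2*√2) + 61 = 32*√2 + 61 = 61 + 32*√2 ≈ 106.25)
S + v = (61 + 32*√2) + 30098 = 30159 + 32*√2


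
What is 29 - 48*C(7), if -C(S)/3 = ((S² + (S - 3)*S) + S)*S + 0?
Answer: 84701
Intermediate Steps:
C(S) = -3*S*(S + S² + S*(-3 + S)) (C(S) = -3*(((S² + (S - 3)*S) + S)*S + 0) = -3*(((S² + (-3 + S)*S) + S)*S + 0) = -3*(((S² + S*(-3 + S)) + S)*S + 0) = -3*((S + S² + S*(-3 + S))*S + 0) = -3*(S*(S + S² + S*(-3 + S)) + 0) = -3*S*(S + S² + S*(-3 + S)))
29 - 48*C(7) = 29 - 288*7²*(1 - 1*7) = 29 - 288*49*(1 - 7) = 29 - 288*49*(-6) = 29 - 48*(-1764) = 29 + 84672 = 84701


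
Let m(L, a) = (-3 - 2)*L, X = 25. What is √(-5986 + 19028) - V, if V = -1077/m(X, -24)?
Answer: -1077/125 + √13042 ≈ 105.59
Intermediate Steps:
m(L, a) = -5*L
V = 1077/125 (V = -1077/((-5*25)) = -1077/(-125) = -1077*(-1)/125 = -3*(-359/125) = 1077/125 ≈ 8.6160)
√(-5986 + 19028) - V = √(-5986 + 19028) - 1*1077/125 = √13042 - 1077/125 = -1077/125 + √13042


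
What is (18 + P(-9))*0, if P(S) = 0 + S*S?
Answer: 0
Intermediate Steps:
P(S) = S² (P(S) = 0 + S² = S²)
(18 + P(-9))*0 = (18 + (-9)²)*0 = (18 + 81)*0 = 99*0 = 0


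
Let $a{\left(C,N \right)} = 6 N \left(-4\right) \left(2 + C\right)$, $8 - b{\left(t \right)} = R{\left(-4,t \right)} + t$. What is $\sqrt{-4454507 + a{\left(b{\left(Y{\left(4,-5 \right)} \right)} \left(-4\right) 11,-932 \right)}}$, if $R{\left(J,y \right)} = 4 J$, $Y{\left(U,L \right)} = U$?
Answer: $i \sqrt{24093611} \approx 4908.5 i$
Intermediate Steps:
$b{\left(t \right)} = 24 - t$ ($b{\left(t \right)} = 8 - \left(4 \left(-4\right) + t\right) = 8 - \left(-16 + t\right) = 24 - t$)
$a{\left(C,N \right)} = - 24 N \left(2 + C\right)$
$\sqrt{-4454507 + a{\left(b{\left(Y{\left(4,-5 \right)} \right)} \left(-4\right) 11,-932 \right)}} = \sqrt{-4454507 - - 22368 \left(2 + \left(24 - 4\right) \left(-4\right) 11\right)} = \sqrt{-4454507 - - 22368 \left(2 + 20 \left(-4\right) 11\right)} = \sqrt{-4454507 - - 22368 \left(2 - 880\right)} = \sqrt{-4454507 - \left(-22368\right) \left(-878\right)} = \sqrt{-4454507 - 19639104} = \sqrt{-24093611} = i \sqrt{24093611}$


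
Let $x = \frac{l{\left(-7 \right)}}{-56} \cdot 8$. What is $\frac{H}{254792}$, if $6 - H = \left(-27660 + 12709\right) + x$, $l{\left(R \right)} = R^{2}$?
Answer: $\frac{3741}{63698} \approx 0.05873$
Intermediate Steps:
$x = -7$ ($x = \frac{\left(-7\right)^{2}}{-56} \cdot 8 = 49 \left(- \frac{1}{56}\right) 8 = \left(- \frac{7}{8}\right) 8 = -7$)
$H = 14964$ ($H = 6 - \left(\left(-27660 + 12709\right) - 7\right) = 6 - \left(-14951 - 7\right) = 6 - -14958 = 6 + 14958 = 14964$)
$\frac{H}{254792} = \frac{14964}{254792} = 14964 \cdot \frac{1}{254792} = \frac{3741}{63698}$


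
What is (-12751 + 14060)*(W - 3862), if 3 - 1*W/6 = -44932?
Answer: 347864132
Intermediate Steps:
W = 269610 (W = 18 - 6*(-44932) = 18 + 269592 = 269610)
(-12751 + 14060)*(W - 3862) = (-12751 + 14060)*(269610 - 3862) = 1309*265748 = 347864132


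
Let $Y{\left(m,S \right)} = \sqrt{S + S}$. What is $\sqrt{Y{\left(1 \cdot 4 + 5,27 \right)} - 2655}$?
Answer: $\sqrt{-2655 + 3 \sqrt{6}} \approx 51.455 i$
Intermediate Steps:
$Y{\left(m,S \right)} = \sqrt{2} \sqrt{S}$ ($Y{\left(m,S \right)} = \sqrt{2 S} = \sqrt{2} \sqrt{S}$)
$\sqrt{Y{\left(1 \cdot 4 + 5,27 \right)} - 2655} = \sqrt{\sqrt{2} \sqrt{27} - 2655} = \sqrt{\sqrt{2} \cdot 3 \sqrt{3} - 2655} = \sqrt{3 \sqrt{6} - 2655} = \sqrt{-2655 + 3 \sqrt{6}}$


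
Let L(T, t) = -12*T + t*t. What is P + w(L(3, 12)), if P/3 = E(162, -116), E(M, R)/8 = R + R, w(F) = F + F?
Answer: -5352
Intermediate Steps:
L(T, t) = t² - 12*T (L(T, t) = -12*T + t² = t² - 12*T)
w(F) = 2*F
E(M, R) = 16*R (E(M, R) = 8*(R + R) = 8*(2*R) = 16*R)
P = -5568 (P = 3*(16*(-116)) = 3*(-1856) = -5568)
P + w(L(3, 12)) = -5568 + 2*(12² - 12*3) = -5568 + 2*(144 - 36) = -5568 + 2*108 = -5568 + 216 = -5352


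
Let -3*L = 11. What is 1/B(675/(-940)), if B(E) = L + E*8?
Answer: -141/1327 ≈ -0.10625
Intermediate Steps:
L = -11/3 (L = -⅓*11 = -11/3 ≈ -3.6667)
B(E) = -11/3 + 8*E (B(E) = -11/3 + E*8 = -11/3 + 8*E)
1/B(675/(-940)) = 1/(-11/3 + 8*(675/(-940))) = 1/(-11/3 + 8*(675*(-1/940))) = 1/(-11/3 + 8*(-135/188)) = 1/(-11/3 - 270/47) = 1/(-1327/141) = -141/1327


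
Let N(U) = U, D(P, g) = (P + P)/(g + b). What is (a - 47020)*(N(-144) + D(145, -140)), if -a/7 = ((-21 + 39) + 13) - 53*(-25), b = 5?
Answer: 222996352/27 ≈ 8.2591e+6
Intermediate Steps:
D(P, g) = 2*P/(5 + g) (D(P, g) = (P + P)/(g + 5) = (2*P)/(5 + g) = 2*P/(5 + g))
a = -9492 (a = -7*(((-21 + 39) + 13) - 53*(-25)) = -7*((18 + 13) + 1325) = -7*(31 + 1325) = -7*1356 = -9492)
(a - 47020)*(N(-144) + D(145, -140)) = (-9492 - 47020)*(-144 + 2*145/(5 - 140)) = -56512*(-144 + 2*145/(-135)) = -56512*(-144 + 2*145*(-1/135)) = -56512*(-144 - 58/27) = -56512*(-3946/27) = 222996352/27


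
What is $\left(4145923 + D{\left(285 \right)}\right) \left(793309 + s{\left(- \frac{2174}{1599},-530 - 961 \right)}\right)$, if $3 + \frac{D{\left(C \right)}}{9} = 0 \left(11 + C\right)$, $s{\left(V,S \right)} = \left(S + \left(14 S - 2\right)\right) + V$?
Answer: $\frac{5110787307919264}{1599} \approx 3.1962 \cdot 10^{12}$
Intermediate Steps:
$s{\left(V,S \right)} = -2 + V + 15 S$ ($s{\left(V,S \right)} = \left(S + \left(-2 + 14 S\right)\right) + V = \left(-2 + 15 S\right) + V = -2 + V + 15 S$)
$D{\left(C \right)} = -27$ ($D{\left(C \right)} = -27 + 9 \cdot 0 \left(11 + C\right) = -27 + 9 \cdot 0 = -27 + 0 = -27$)
$\left(4145923 + D{\left(285 \right)}\right) \left(793309 + s{\left(- \frac{2174}{1599},-530 - 961 \right)}\right) = \left(4145923 - 27\right) \left(793309 - \left(2 + \frac{2174}{1599} - 15 \left(-530 - 961\right)\right)\right) = 4145896 \left(793309 - \left(\frac{5372}{1599} - 15 \left(-530 - 961\right)\right)\right) = 4145896 \left(793309 - \frac{35767007}{1599}\right) = 4145896 \cdot \frac{1232734084}{1599} = \frac{5110787307919264}{1599}$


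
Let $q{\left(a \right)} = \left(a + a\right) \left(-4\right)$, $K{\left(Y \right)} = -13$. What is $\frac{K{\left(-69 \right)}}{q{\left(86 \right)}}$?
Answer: $\frac{13}{688} \approx 0.018895$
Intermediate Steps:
$q{\left(a \right)} = - 8 a$ ($q{\left(a \right)} = 2 a \left(-4\right) = - 8 a$)
$\frac{K{\left(-69 \right)}}{q{\left(86 \right)}} = - \frac{13}{\left(-8\right) 86} = - \frac{13}{-688} = \left(-13\right) \left(- \frac{1}{688}\right) = \frac{13}{688}$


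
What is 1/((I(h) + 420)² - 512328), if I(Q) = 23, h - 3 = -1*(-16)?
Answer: -1/316079 ≈ -3.1638e-6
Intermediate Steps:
h = 19 (h = 3 - 1*(-16) = 3 + 16 = 19)
1/((I(h) + 420)² - 512328) = 1/((23 + 420)² - 512328) = 1/(443² - 512328) = 1/(196249 - 512328) = 1/(-316079) = -1/316079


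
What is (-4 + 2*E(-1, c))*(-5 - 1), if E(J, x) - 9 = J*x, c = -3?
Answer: -120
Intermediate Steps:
E(J, x) = 9 + J*x
(-4 + 2*E(-1, c))*(-5 - 1) = (-4 + 2*(9 - 1*(-3)))*(-5 - 1) = (-4 + 2*(9 + 3))*(-6) = (-4 + 2*12)*(-6) = (-4 + 24)*(-6) = 20*(-6) = -120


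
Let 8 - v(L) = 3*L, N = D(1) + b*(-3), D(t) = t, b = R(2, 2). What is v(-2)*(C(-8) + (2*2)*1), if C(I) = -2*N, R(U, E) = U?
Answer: 196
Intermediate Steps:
b = 2
N = -5 (N = 1 + 2*(-3) = 1 - 6 = -5)
C(I) = 10 (C(I) = -2*(-5) = 10)
v(L) = 8 - 3*L
v(-2)*(C(-8) + (2*2)*1) = (8 - 3*(-2))*(10 + (2*2)*1) = (8 + 6)*(10 + 4*1) = 14*(10 + 4) = 14*14 = 196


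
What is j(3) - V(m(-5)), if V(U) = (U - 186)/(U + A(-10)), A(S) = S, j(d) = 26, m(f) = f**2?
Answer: 551/15 ≈ 36.733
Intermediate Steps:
V(U) = (-186 + U)/(-10 + U) (V(U) = (U - 186)/(U - 10) = (-186 + U)/(-10 + U))
j(3) - V(m(-5)) = 26 - (-186 + (-5)**2)/(-10 + (-5)**2) = 26 - (-186 + 25)/(-10 + 25) = 26 - (-161)/15 = 26 - 1*(-161/15) = 26 + 161/15 = 551/15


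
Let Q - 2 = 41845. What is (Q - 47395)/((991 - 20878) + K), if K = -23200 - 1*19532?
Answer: 5548/62619 ≈ 0.088599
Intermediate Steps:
Q = 41847 (Q = 2 + 41845 = 41847)
K = -42732 (K = -23200 - 19532 = -42732)
(Q - 47395)/((991 - 20878) + K) = (41847 - 47395)/((991 - 20878) - 42732) = -5548/(-19887 - 42732) = -5548/(-62619) = -5548*(-1/62619) = 5548/62619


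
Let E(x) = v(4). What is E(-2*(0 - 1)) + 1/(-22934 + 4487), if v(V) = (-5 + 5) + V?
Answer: 73787/18447 ≈ 3.9999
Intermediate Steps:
v(V) = V (v(V) = 0 + V = V)
E(x) = 4
E(-2*(0 - 1)) + 1/(-22934 + 4487) = 4 + 1/(-22934 + 4487) = 4 + 1/(-18447) = 4 - 1/18447 = 73787/18447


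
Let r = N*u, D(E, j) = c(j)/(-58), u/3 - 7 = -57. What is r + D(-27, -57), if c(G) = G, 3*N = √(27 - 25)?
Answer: 57/58 - 50*√2 ≈ -69.728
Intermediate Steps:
u = -150 (u = 21 + 3*(-57) = 21 - 171 = -150)
N = √2/3 (N = √(27 - 25)/3 = √2/3 ≈ 0.47140)
D(E, j) = -j/58 (D(E, j) = j/(-58) = j*(-1/58) = -j/58)
r = -50*√2 (r = (√2/3)*(-150) = -50*√2 ≈ -70.711)
r + D(-27, -57) = -50*√2 - 1/58*(-57) = -50*√2 + 57/58 = 57/58 - 50*√2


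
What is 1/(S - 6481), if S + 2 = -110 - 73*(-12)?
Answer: -1/5717 ≈ -0.00017492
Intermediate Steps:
S = 764 (S = -2 + (-110 - 73*(-12)) = -2 + (-110 + 876) = -2 + 766 = 764)
1/(S - 6481) = 1/(764 - 6481) = 1/(-5717) = -1/5717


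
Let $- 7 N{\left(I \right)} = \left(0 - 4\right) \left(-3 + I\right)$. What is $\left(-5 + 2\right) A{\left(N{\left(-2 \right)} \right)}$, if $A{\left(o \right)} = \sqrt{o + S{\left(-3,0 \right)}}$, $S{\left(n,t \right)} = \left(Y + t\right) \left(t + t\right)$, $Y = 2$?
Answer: $- \frac{6 i \sqrt{35}}{7} \approx - 5.0709 i$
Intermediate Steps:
$S{\left(n,t \right)} = 2 t \left(2 + t\right)$ ($S{\left(n,t \right)} = \left(2 + t\right) \left(t + t\right) = \left(2 + t\right) 2 t = 2 t \left(2 + t\right)$)
$N{\left(I \right)} = - \frac{12}{7} + \frac{4 I}{7}$ ($N{\left(I \right)} = - \frac{\left(0 - 4\right) \left(-3 + I\right)}{7} = - \frac{\left(-4\right) \left(-3 + I\right)}{7} = - \frac{12 - 4 I}{7} = - \frac{12}{7} + \frac{4 I}{7}$)
$A{\left(o \right)} = \sqrt{o}$ ($A{\left(o \right)} = \sqrt{o + 2 \cdot 0 \left(2 + 0\right)} = \sqrt{o + 2 \cdot 0 \cdot 2} = \sqrt{o + 0} = \sqrt{o}$)
$\left(-5 + 2\right) A{\left(N{\left(-2 \right)} \right)} = \left(-5 + 2\right) \sqrt{- \frac{12}{7} + \frac{4}{7} \left(-2\right)} = - 3 \sqrt{- \frac{12}{7} - \frac{8}{7}} = - 3 \sqrt{- \frac{20}{7}} = - 3 \frac{2 i \sqrt{35}}{7} = - \frac{6 i \sqrt{35}}{7}$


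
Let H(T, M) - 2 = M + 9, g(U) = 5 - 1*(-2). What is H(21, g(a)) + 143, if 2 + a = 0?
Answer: 161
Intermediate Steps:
a = -2 (a = -2 + 0 = -2)
g(U) = 7 (g(U) = 5 + 2 = 7)
H(T, M) = 11 + M (H(T, M) = 2 + (M + 9) = 2 + (9 + M) = 11 + M)
H(21, g(a)) + 143 = (11 + 7) + 143 = 18 + 143 = 161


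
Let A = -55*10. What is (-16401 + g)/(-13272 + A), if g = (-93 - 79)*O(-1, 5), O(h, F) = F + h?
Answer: 17089/13822 ≈ 1.2364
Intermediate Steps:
A = -550
g = -688 (g = (-93 - 79)*(5 - 1) = -172*4 = -688)
(-16401 + g)/(-13272 + A) = (-16401 - 688)/(-13272 - 550) = -17089/(-13822) = -17089*(-1/13822) = 17089/13822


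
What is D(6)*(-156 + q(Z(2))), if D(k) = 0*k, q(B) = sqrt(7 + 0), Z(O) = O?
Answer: 0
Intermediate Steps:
q(B) = sqrt(7)
D(k) = 0
D(6)*(-156 + q(Z(2))) = 0*(-156 + sqrt(7)) = 0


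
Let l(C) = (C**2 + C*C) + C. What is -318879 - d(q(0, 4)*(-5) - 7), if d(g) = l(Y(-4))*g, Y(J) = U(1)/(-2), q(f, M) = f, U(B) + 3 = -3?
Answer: -318732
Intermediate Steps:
U(B) = -6 (U(B) = -3 - 3 = -6)
Y(J) = 3 (Y(J) = -6/(-2) = -6*(-1/2) = 3)
l(C) = C + 2*C**2 (l(C) = (C**2 + C**2) + C = 2*C**2 + C = C + 2*C**2)
d(g) = 21*g (d(g) = (3*(1 + 2*3))*g = (3*(1 + 6))*g = (3*7)*g = 21*g)
-318879 - d(q(0, 4)*(-5) - 7) = -318879 - 21*(0*(-5) - 7) = -318879 - 21*(0 - 7) = -318879 - 21*(-7) = -318879 - 1*(-147) = -318879 + 147 = -318732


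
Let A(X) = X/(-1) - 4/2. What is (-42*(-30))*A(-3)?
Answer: 1260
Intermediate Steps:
A(X) = -2 - X (A(X) = X*(-1) - 4*1/2 = -X - 2 = -2 - X)
(-42*(-30))*A(-3) = (-42*(-30))*(-2 - 1*(-3)) = 1260*(-2 + 3) = 1260*1 = 1260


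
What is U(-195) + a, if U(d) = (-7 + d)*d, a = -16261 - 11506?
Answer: 11623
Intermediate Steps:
a = -27767
U(d) = d*(-7 + d)
U(-195) + a = -195*(-7 - 195) - 27767 = -195*(-202) - 27767 = 39390 - 27767 = 11623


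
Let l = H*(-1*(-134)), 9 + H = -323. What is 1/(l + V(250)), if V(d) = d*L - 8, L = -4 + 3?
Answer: -1/44746 ≈ -2.2348e-5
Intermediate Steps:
H = -332 (H = -9 - 323 = -332)
L = -1
V(d) = -8 - d (V(d) = d*(-1) - 8 = -d - 8 = -8 - d)
l = -44488 (l = -(-332)*(-134) = -332*134 = -44488)
1/(l + V(250)) = 1/(-44488 + (-8 - 1*250)) = 1/(-44488 + (-8 - 250)) = 1/(-44488 - 258) = 1/(-44746) = -1/44746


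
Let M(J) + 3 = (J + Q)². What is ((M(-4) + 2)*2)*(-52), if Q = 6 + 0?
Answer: -312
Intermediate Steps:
Q = 6
M(J) = -3 + (6 + J)² (M(J) = -3 + (J + 6)² = -3 + (6 + J)²)
((M(-4) + 2)*2)*(-52) = (((-3 + (6 - 4)²) + 2)*2)*(-52) = (((-3 + 2²) + 2)*2)*(-52) = (((-3 + 4) + 2)*2)*(-52) = ((1 + 2)*2)*(-52) = (3*2)*(-52) = 6*(-52) = -312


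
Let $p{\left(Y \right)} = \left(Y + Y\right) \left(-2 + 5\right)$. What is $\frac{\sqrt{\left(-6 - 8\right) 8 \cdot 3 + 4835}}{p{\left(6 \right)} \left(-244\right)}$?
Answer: $- \frac{\sqrt{4499}}{8784} \approx -0.007636$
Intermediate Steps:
$p{\left(Y \right)} = 6 Y$ ($p{\left(Y \right)} = 2 Y 3 = 6 Y$)
$\frac{\sqrt{\left(-6 - 8\right) 8 \cdot 3 + 4835}}{p{\left(6 \right)} \left(-244\right)} = \frac{\sqrt{\left(-6 - 8\right) 8 \cdot 3 + 4835}}{6 \cdot 6 \left(-244\right)} = \frac{\sqrt{\left(-6 - 8\right) 8 \cdot 3 + 4835}}{36 \left(-244\right)} = \frac{\sqrt{\left(-14\right) 8 \cdot 3 + 4835}}{-8784} = \sqrt{\left(-112\right) 3 + 4835} \left(- \frac{1}{8784}\right) = \sqrt{-336 + 4835} \left(- \frac{1}{8784}\right) = \sqrt{4499} \left(- \frac{1}{8784}\right) = - \frac{\sqrt{4499}}{8784}$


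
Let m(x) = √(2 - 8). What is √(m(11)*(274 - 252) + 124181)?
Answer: √(124181 + 22*I*√6) ≈ 352.39 + 0.0764*I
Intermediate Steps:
m(x) = I*√6 (m(x) = √(-6) = I*√6)
√(m(11)*(274 - 252) + 124181) = √((I*√6)*(274 - 252) + 124181) = √((I*√6)*22 + 124181) = √(22*I*√6 + 124181) = √(124181 + 22*I*√6)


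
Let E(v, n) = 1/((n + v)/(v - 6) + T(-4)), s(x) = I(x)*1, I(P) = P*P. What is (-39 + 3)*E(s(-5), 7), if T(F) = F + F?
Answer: 57/10 ≈ 5.7000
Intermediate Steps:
I(P) = P²
T(F) = 2*F
s(x) = x² (s(x) = x²*1 = x²)
E(v, n) = 1/(-8 + (n + v)/(-6 + v)) (E(v, n) = 1/((n + v)/(v - 6) + 2*(-4)) = 1/((n + v)/(-6 + v) - 8) = 1/(-8 + (n + v)/(-6 + v)))
(-39 + 3)*E(s(-5), 7) = (-39 + 3)*((-6 + (-5)²)/(48 + 7 - 7*(-5)²)) = -36*(-6 + 25)/(48 + 7 - 7*25) = -36*19/(48 + 7 - 175) = -36*19/(-120) = -(-3)*19/10 = -36*(-19/120) = 57/10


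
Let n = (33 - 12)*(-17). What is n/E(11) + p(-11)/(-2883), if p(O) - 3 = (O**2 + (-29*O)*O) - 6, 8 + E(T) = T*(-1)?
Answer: 1093660/54777 ≈ 19.966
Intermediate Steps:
E(T) = -8 - T (E(T) = -8 + T*(-1) = -8 - T)
p(O) = -3 - 28*O**2 (p(O) = 3 + ((O**2 + (-29*O)*O) - 6) = 3 + ((O**2 - 29*O**2) - 6) = 3 + (-28*O**2 - 6) = 3 + (-6 - 28*O**2) = -3 - 28*O**2)
n = -357 (n = 21*(-17) = -357)
n/E(11) + p(-11)/(-2883) = -357/(-8 - 1*11) + (-3 - 28*(-11)**2)/(-2883) = -357/(-8 - 11) + (-3 - 28*121)*(-1/2883) = -357/(-19) + (-3 - 3388)*(-1/2883) = -357*(-1/19) - 3391*(-1/2883) = 357/19 + 3391/2883 = 1093660/54777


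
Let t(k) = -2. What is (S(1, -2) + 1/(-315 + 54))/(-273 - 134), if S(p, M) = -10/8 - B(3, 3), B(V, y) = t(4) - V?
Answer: -3911/424908 ≈ -0.0092043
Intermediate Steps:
B(V, y) = -2 - V
S(p, M) = 15/4 (S(p, M) = -10/8 - (-2 - 1*3) = -10*1/8 - (-2 - 3) = -5/4 - 1*(-5) = -5/4 + 5 = 15/4)
(S(1, -2) + 1/(-315 + 54))/(-273 - 134) = (15/4 + 1/(-315 + 54))/(-273 - 134) = (15/4 + 1/(-261))/(-407) = (15/4 - 1/261)*(-1/407) = (3911/1044)*(-1/407) = -3911/424908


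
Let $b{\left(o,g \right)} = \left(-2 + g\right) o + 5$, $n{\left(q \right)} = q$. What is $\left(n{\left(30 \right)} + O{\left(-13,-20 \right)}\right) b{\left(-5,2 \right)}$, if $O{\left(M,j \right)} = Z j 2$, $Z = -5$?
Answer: $1150$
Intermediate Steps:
$O{\left(M,j \right)} = - 10 j$ ($O{\left(M,j \right)} = - 5 j 2 = - 10 j$)
$b{\left(o,g \right)} = 5 + o \left(-2 + g\right)$ ($b{\left(o,g \right)} = o \left(-2 + g\right) + 5 = 5 + o \left(-2 + g\right)$)
$\left(n{\left(30 \right)} + O{\left(-13,-20 \right)}\right) b{\left(-5,2 \right)} = \left(30 - -200\right) \left(5 - -10 + 2 \left(-5\right)\right) = \left(30 + 200\right) \left(5 + 10 - 10\right) = 230 \cdot 5 = 1150$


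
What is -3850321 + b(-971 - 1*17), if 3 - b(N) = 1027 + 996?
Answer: -3852341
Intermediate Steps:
b(N) = -2020 (b(N) = 3 - (1027 + 996) = 3 - 1*2023 = 3 - 2023 = -2020)
-3850321 + b(-971 - 1*17) = -3850321 - 2020 = -3852341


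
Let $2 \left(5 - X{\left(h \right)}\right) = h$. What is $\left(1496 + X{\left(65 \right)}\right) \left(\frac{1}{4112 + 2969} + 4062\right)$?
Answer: $\frac{84476998551}{14162} \approx 5.965 \cdot 10^{6}$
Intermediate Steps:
$X{\left(h \right)} = 5 - \frac{h}{2}$
$\left(1496 + X{\left(65 \right)}\right) \left(\frac{1}{4112 + 2969} + 4062\right) = \left(1496 + \left(5 - \frac{65}{2}\right)\right) \left(\frac{1}{4112 + 2969} + 4062\right) = \left(1496 + \left(5 - \frac{65}{2}\right)\right) \left(\frac{1}{7081} + 4062\right) = \left(1496 - \frac{55}{2}\right) \left(\frac{1}{7081} + 4062\right) = \frac{2937}{2} \cdot \frac{28763023}{7081} = \frac{84476998551}{14162}$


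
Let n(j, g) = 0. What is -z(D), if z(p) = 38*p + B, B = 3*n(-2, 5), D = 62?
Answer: -2356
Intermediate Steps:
B = 0 (B = 3*0 = 0)
z(p) = 38*p (z(p) = 38*p + 0 = 38*p)
-z(D) = -38*62 = -1*2356 = -2356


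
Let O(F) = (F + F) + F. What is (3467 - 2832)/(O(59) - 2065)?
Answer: -635/1888 ≈ -0.33633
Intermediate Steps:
O(F) = 3*F (O(F) = 2*F + F = 3*F)
(3467 - 2832)/(O(59) - 2065) = (3467 - 2832)/(3*59 - 2065) = 635/(177 - 2065) = 635/(-1888) = 635*(-1/1888) = -635/1888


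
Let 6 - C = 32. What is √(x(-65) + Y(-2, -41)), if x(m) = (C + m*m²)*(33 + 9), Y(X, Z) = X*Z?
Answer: 2*I*√2883815 ≈ 3396.4*I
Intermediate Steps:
C = -26 (C = 6 - 1*32 = 6 - 32 = -26)
x(m) = -1092 + 42*m³ (x(m) = (-26 + m*m²)*(33 + 9) = (-26 + m³)*42 = -1092 + 42*m³)
√(x(-65) + Y(-2, -41)) = √((-1092 + 42*(-65)³) - 2*(-41)) = √((-1092 + 42*(-274625)) + 82) = √((-1092 - 11534250) + 82) = √(-11535342 + 82) = √(-11535260) = 2*I*√2883815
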